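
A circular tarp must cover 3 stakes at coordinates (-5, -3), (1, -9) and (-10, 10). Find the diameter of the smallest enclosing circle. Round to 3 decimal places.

Call the three points A, B, C in the order given.
Side lengths²: AB² = 72, AC² = 194, BC² = 482.
Since BC² = 482 ≥ 194 + 72 = 266, the angle opposite BC is not acute, so the smallest enclosing circle has BC as diameter.
Centre = midpoint of BC = (-4.5, 0.5), r² = 482/4 = 120.5.
Diameter = 2r = 2√(120.5) ≈ 21.954.

21.954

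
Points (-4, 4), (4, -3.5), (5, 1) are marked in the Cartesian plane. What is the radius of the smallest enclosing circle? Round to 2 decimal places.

Call the three points A, B, C in the order given.
Side lengths²: AB² = 120.25, AC² = 90, BC² = 21.25.
Since AB² = 120.25 ≥ 90 + 21.25 = 111.25, the angle opposite AB is not acute, so the smallest enclosing circle has AB as diameter.
Centre = midpoint of AB = (0, 0.25), r² = 120.25/4 = 30.0625.
r = √(30.0625) ≈ 5.48.

5.48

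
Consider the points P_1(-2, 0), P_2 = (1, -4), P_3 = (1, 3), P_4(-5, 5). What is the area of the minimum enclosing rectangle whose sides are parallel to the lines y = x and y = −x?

52.5

In coordinates u = x + y, v = x − y the rectangle is axis-aligned; the map (x,y)→(u,v) scales areas by 2.
u-values: -2, -3, 4, 0; range = 4 − (-3) = 7.
v-values: -2, 5, -2, -10; range = 5 − (-10) = 15.
Area = (7 × 15) / 2 = 52.5.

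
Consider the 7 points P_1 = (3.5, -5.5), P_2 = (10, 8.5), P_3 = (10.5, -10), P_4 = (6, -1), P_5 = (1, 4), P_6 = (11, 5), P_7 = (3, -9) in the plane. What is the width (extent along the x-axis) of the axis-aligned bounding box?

max x = 11, min x = 1, so width = 10.

10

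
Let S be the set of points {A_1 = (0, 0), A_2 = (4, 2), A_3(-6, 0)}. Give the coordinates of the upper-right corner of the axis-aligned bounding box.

x-range [-6, 4], y-range [0, 2].
The upper-right corner is (4, 2).

(4, 2)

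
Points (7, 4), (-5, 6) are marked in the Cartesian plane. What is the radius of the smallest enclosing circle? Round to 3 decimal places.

6.083

The smallest circle enclosing two points has them as diameter endpoints.
Centre = midpoint = (1, 5); r² = |(7, 4)−(-5, 6)|²/4 = 148/4 = 37.
r = √37 ≈ 6.083.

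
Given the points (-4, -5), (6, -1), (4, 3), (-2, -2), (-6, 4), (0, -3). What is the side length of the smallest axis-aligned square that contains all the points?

12

The bounding box has width 12 and height 9.
An axis-aligned square enclosing the set must have side ≥ max(width, height).
So the minimum side is max(12, 9) = 12.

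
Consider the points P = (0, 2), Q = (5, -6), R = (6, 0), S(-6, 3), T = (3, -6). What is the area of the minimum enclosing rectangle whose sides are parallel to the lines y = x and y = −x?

90

In coordinates u = x + y, v = x − y the rectangle is axis-aligned; the map (x,y)→(u,v) scales areas by 2.
u-values: 2, -1, 6, -3, -3; range = 6 − (-3) = 9.
v-values: -2, 11, 6, -9, 9; range = 11 − (-9) = 20.
Area = (9 × 20) / 2 = 90.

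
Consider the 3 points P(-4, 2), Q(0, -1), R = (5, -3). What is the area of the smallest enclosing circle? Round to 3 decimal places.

83.252

Side lengths²: PQ² = 25, PR² = 106, QR² = 29.
Since PR² = 106 ≥ 29 + 25 = 54, the angle opposite PR is not acute, so the smallest enclosing circle has PR as diameter.
Centre = midpoint of PR = (0.5, -0.5), r² = 106/4 = 26.5.
Area = π·r² = π·26.5 ≈ 83.252.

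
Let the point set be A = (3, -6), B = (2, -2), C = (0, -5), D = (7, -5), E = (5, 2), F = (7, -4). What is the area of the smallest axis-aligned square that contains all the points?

64

The bounding box has width 7 and height 8.
An axis-aligned square enclosing the set must have side ≥ max(width, height).
So the minimum side is max(7, 8) = 8.
Area = 8² = 64.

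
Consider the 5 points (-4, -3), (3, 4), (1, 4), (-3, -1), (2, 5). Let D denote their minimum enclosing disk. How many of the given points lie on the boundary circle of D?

3

The farthest pair is (-4, -3)–(2, 5) with squared distance 100. The circle on this segment as diameter has centre (-1, 1) and r² = 100/4 = 25.
Check (3, 4): distance² to centre = 25 ≤ 25, so it lies inside.
All remaining points lie in this disk, and no smaller disk contains both endpoints, so this is the minimum enclosing circle.
The points at distance exactly r from the centre are (-4, -3), (3, 4), (2, 5) — 3 points.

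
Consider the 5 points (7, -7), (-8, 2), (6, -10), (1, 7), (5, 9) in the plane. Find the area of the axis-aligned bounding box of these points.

x ranges over [-8, 7], width 15.
y ranges over [-10, 9], height 19.
Area = 15 × 19 = 285.

285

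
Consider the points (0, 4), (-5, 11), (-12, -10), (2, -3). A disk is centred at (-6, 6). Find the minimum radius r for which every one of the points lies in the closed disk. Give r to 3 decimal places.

The required radius is the distance from (-6, 6) to the farthest point.
Squared distances: 40, 26, 292, 145.
Maximum is 292, attained at (-12, -10).
r = √292 ≈ 17.088.

17.088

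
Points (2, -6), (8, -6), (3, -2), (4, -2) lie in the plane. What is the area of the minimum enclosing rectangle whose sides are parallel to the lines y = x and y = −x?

In coordinates u = x + y, v = x − y the rectangle is axis-aligned; the map (x,y)→(u,v) scales areas by 2.
u-values: -4, 2, 1, 2; range = 2 − (-4) = 6.
v-values: 8, 14, 5, 6; range = 14 − 5 = 9.
Area = (6 × 9) / 2 = 27.

27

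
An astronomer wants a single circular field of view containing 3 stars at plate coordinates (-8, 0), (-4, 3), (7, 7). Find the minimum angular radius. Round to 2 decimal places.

8.28

Call the three points A, B, C in the order given.
Side lengths²: AB² = 25, AC² = 274, BC² = 137.
Since AC² = 274 ≥ 137 + 25 = 162, the angle opposite AC is not acute, so the smallest enclosing circle has AC as diameter.
Centre = midpoint of AC = (-0.5, 3.5), r² = 274/4 = 68.5.
r = √(68.5) ≈ 8.28.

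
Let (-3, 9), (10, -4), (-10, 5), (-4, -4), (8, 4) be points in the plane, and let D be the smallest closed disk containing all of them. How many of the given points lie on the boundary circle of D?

The minimum enclosing circle of a finite set is fixed by two of the points (as a diameter) or three (as a circumcircle).
The farthest pair is (10, -4)–(-10, 5) with squared distance 481. The circle on this segment as diameter has centre (0, 0.5) and r² = 481/4 = 120.25.
Check (-3, 9): distance² to centre = 81.25 ≤ 120.25, so it lies inside.
All remaining points lie in this disk, and no smaller disk contains both endpoints, so this is the minimum enclosing circle.
The points at distance exactly r from the centre are (10, -4), (-10, 5) — 2 points.

2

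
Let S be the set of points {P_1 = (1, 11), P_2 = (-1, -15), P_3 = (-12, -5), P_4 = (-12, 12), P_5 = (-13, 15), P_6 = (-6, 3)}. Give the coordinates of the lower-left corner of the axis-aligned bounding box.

(-13, -15)

x-range [-13, 1], y-range [-15, 15].
The lower-left corner is (-13, -15).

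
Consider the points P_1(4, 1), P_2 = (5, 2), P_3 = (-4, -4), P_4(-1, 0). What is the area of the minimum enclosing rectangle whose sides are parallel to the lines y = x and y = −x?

In coordinates u = x + y, v = x − y the rectangle is axis-aligned; the map (x,y)→(u,v) scales areas by 2.
u-values: 5, 7, -8, -1; range = 7 − (-8) = 15.
v-values: 3, 3, 0, -1; range = 3 − (-1) = 4.
Area = (15 × 4) / 2 = 30.

30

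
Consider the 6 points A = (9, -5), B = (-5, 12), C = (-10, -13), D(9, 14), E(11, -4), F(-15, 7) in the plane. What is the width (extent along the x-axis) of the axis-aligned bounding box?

max x = 11, min x = -15, so width = 26.

26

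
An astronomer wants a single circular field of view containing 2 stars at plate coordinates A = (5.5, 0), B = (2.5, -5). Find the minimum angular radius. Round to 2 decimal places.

The smallest circle enclosing two points has them as diameter endpoints.
Centre = midpoint = (4, -2.5); r² = |AB|²/4 = 34/4 = 8.5.
r = √(8.5) ≈ 2.92.

2.92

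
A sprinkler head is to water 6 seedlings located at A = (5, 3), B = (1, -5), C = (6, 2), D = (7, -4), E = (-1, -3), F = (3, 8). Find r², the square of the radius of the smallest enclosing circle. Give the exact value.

By Welzl's lemma the MEC is supported by two points (diametrically opposite) or three points (on a circumcircle).
The minimum enclosing circle is determined by three boundary points: B, D, F.
Their circumcentre is (115/38, 51/38) with r² = 32005/722.
The farthest remaining point E is at distance² 25317/722 ≤ 32005/722.

32005/722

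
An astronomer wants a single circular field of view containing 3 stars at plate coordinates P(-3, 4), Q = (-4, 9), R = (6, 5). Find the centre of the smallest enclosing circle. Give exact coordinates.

Side lengths²: PQ² = 26, PR² = 82, QR² = 116.
Since QR² = 116 ≥ 82 + 26 = 108, the angle opposite QR is not acute, so the smallest enclosing circle has QR as diameter.
Centre = midpoint of QR = (1, 7), r² = 116/4 = 29.
Centre = (1, 7).

(1, 7)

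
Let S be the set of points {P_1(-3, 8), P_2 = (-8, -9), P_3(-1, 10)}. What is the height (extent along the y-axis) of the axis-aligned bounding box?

19

max y = 10, min y = -9, so height = 19.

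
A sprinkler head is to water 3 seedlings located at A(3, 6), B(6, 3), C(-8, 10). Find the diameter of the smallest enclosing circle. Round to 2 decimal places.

Side lengths²: AB² = 18, AC² = 137, BC² = 245.
Since BC² = 245 ≥ 137 + 18 = 155, the angle opposite BC is not acute, so the smallest enclosing circle has BC as diameter.
Centre = midpoint of BC = (-1, 6.5), r² = 245/4 = 61.25.
Diameter = 2r = 2√(61.25) ≈ 15.65.

15.65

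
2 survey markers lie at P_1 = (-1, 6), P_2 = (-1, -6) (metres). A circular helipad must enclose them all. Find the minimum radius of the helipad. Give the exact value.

The smallest circle enclosing two points has them as diameter endpoints.
Centre = midpoint = (-1, 0); r² = |P_1P_2|²/4 = 144/4 = 36.
r = √36 = 6.

6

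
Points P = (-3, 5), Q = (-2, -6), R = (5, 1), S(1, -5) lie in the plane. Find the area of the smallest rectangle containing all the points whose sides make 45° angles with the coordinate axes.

In coordinates u = x + y, v = x − y the rectangle is axis-aligned; the map (x,y)→(u,v) scales areas by 2.
u-values: 2, -8, 6, -4; range = 6 − (-8) = 14.
v-values: -8, 4, 4, 6; range = 6 − (-8) = 14.
Area = (14 × 14) / 2 = 98.

98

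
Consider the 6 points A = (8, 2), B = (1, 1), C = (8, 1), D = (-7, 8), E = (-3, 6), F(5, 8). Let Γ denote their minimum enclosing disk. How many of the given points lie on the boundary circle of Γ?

2

A smallest enclosing disk is always determined by at most three of the input points on its boundary.
The farthest pair is C–D with squared distance 274. The circle on this segment as diameter has centre (0.5, 4.5) and r² = 274/4 = 68.5.
Check A: distance² to centre = 62.5 ≤ 68.5, so it lies inside.
All remaining points lie in this disk, and no smaller disk contains both endpoints, so this is the minimum enclosing circle.
The points at distance exactly r from the centre are C, D — 2 points.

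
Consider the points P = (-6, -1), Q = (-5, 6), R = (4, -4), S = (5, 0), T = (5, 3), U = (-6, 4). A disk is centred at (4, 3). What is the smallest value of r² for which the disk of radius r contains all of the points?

116

The required radius is the distance from (4, 3) to the farthest point.
Squared distances: 116, 90, 49, 10, 1, 101.
Maximum is 116, attained at P.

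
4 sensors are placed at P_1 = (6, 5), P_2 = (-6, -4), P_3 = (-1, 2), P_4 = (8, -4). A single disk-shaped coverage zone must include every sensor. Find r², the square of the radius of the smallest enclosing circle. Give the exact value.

By Welzl's lemma the MEC is supported by two points (diametrically opposite) or three points (on a circumcircle).
The minimum enclosing circle is determined by three boundary points: P_1, P_2, P_4.
Their circumcentre is (1, -5/6) with r² = 2125/36.
The farthest remaining point P_3 is at distance² 433/36 ≤ 2125/36.

2125/36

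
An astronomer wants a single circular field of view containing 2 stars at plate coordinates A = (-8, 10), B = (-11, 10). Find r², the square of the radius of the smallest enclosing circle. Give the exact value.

The smallest circle enclosing two points has them as diameter endpoints.
Centre = midpoint = (-9.5, 10); r² = |AB|²/4 = 9/4 = 2.25.

2.25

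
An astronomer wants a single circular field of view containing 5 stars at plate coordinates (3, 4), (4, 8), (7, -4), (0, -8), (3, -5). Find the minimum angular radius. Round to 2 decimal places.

By Welzl's lemma the MEC is supported by two points (diametrically opposite) or three points (on a circumcircle).
The farthest pair is (4, 8)–(0, -8) with squared distance 272. The circle on this segment as diameter has centre (2, 0) and r² = 272/4 = 68.
Check (3, 4): distance² to centre = 17 ≤ 68, so it lies inside.
All remaining points lie in this disk, and no smaller disk contains both endpoints, so this is the minimum enclosing circle.
r = √68 ≈ 8.25.

8.25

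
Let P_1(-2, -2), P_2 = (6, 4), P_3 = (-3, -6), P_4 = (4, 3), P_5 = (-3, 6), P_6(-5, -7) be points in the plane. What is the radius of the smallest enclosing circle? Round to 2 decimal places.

The minimum enclosing circle of a finite set is fixed by two of the points (as a diameter) or three (as a circumcircle).
The minimum enclosing circle is determined by three boundary points: P_2, P_5, P_6.
Their circumcentre is (3/22, -25/22) with r² = 14705/242.
The farthest remaining point P_3 is at distance² 8105/242 ≤ 14705/242.
r = √(14705/242) ≈ 7.80.

7.80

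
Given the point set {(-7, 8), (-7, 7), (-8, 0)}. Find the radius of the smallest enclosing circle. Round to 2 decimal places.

Call the three points A, B, C in the order given.
Side lengths²: AB² = 1, AC² = 65, BC² = 50.
Since AC² = 65 ≥ 50 + 1 = 51, the angle opposite AC is not acute, so the smallest enclosing circle has AC as diameter.
Centre = midpoint of AC = (-7.5, 4), r² = 65/4 = 16.25.
r = √(16.25) ≈ 4.03.

4.03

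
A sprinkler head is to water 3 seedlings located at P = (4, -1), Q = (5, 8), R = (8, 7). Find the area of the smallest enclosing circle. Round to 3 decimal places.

65.717

Side lengths²: PQ² = 82, PR² = 80, QR² = 10.
Since PQ² = 82 < 80 + 10 = 90, the triangle is acute, so the smallest enclosing circle is the circumcircle.
Circumcentre = (36/7, 24/7), r² = 1025/49.
Area = π·r² = π·1025/49 ≈ 65.717.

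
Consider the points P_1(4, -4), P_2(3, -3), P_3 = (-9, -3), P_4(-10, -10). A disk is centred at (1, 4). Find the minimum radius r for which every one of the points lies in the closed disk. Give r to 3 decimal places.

17.804

The required radius is the distance from (1, 4) to the farthest point.
Squared distances: 73, 53, 149, 317.
Maximum is 317, attained at P_4.
r = √317 ≈ 17.804.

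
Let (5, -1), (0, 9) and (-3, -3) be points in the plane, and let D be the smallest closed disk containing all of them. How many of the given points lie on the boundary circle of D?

Call the three points A, B, C in the order given.
Side lengths²: AB² = 125, AC² = 68, BC² = 153.
Since BC² = 153 < 125 + 68 = 193, the triangle is acute, so the smallest enclosing circle is the circumcircle.
Circumcentre = (-1/6, 8/3), r² = 1445/36.
The points at distance exactly r from the centre are (5, -1), (0, 9), (-3, -3) — 3 points.

3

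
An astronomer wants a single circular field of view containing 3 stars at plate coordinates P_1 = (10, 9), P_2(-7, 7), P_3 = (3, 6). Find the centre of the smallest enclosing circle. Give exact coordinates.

Side lengths²: P_1P_2² = 293, P_1P_3² = 58, P_2P_3² = 101.
Since P_1P_2² = 293 ≥ 101 + 58 = 159, the angle opposite P_1P_2 is not acute, so the smallest enclosing circle has P_1P_2 as diameter.
Centre = midpoint of P_1P_2 = (1.5, 8), r² = 293/4 = 73.25.
Centre = (1.5, 8).

(1.5, 8)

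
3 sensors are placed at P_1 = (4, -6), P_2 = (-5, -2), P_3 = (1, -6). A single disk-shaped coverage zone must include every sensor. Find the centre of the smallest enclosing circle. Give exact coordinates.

(-0.5, -4)

Side lengths²: P_1P_2² = 97, P_1P_3² = 9, P_2P_3² = 52.
Since P_1P_2² = 97 ≥ 52 + 9 = 61, the angle opposite P_1P_2 is not acute, so the smallest enclosing circle has P_1P_2 as diameter.
Centre = midpoint of P_1P_2 = (-0.5, -4), r² = 97/4 = 24.25.
Centre = (-0.5, -4).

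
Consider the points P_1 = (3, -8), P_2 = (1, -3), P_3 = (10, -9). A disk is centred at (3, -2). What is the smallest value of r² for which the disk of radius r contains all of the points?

The required radius is the distance from (3, -2) to the farthest point.
Squared distances: 36, 5, 98.
Maximum is 98, attained at P_3.

98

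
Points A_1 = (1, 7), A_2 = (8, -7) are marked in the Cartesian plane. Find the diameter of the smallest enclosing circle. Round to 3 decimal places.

15.652

The smallest circle enclosing two points has them as diameter endpoints.
Centre = midpoint = (4.5, 0); r² = |A_1A_2|²/4 = 245/4 = 61.25.
Diameter = 2r = 2√(61.25) ≈ 15.652.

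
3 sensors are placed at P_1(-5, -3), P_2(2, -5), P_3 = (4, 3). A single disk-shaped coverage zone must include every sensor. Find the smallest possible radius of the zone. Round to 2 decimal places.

5.41

Side lengths²: P_1P_2² = 53, P_1P_3² = 117, P_2P_3² = 68.
Since P_1P_3² = 117 < 68 + 53 = 121, the triangle is acute, so the smallest enclosing circle is the circumcircle.
Circumcentre = (-0.4, -0.15), r² = 29.2825.
r = √(29.2825) ≈ 5.41.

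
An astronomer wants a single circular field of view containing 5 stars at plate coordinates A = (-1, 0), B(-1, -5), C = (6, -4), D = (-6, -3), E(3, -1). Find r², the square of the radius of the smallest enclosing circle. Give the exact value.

36.25

A smallest enclosing disk is always determined by at most three of the input points on its boundary.
The farthest pair is C–D with squared distance 145. The circle on this segment as diameter has centre (0, -3.5) and r² = 145/4 = 36.25.
Check A: distance² to centre = 13.25 ≤ 36.25, so it lies inside.
All remaining points lie in this disk, and no smaller disk contains both endpoints, so this is the minimum enclosing circle.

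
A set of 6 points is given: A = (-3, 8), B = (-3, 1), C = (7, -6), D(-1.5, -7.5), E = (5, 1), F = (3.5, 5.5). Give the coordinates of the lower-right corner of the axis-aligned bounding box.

x-range [-3, 7], y-range [-7.5, 8].
The lower-right corner is (7, -7.5).

(7, -7.5)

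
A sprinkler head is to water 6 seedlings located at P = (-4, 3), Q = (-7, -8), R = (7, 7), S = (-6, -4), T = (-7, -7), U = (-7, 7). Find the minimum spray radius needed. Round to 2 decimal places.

10.26

A smallest enclosing disk is always determined by at most three of the input points on its boundary.
The farthest pair is Q–R with squared distance 421. The circle on this segment as diameter has centre (0, -0.5) and r² = 421/4 = 105.25.
Check P: distance² to centre = 28.25 ≤ 105.25, so it lies inside.
All remaining points lie in this disk, and no smaller disk contains both endpoints, so this is the minimum enclosing circle.
r = √(105.25) ≈ 10.26.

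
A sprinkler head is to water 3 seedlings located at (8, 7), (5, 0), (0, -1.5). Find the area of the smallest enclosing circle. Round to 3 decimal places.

107.010

Call the three points A, B, C in the order given.
Side lengths²: AB² = 58, AC² = 136.25, BC² = 27.25.
Since AC² = 136.25 ≥ 58 + 27.25 = 85.25, the angle opposite AC is not acute, so the smallest enclosing circle has AC as diameter.
Centre = midpoint of AC = (4, 2.75), r² = 136.25/4 = 34.0625.
Area = π·r² = π·34.0625 ≈ 107.010.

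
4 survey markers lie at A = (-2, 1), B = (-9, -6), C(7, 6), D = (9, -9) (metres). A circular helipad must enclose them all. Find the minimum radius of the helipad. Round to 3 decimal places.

10.460

By Welzl's lemma the MEC is supported by two points (diametrically opposite) or three points (on a circumcircle).
The minimum enclosing circle is determined by three boundary points: B, C, D.
Their circumcentre is (37/44, -27/11) with r² = 211825/1936.
The farthest remaining point A is at distance² 38729/1936 ≤ 211825/1936.
r = √(211825/1936) ≈ 10.460.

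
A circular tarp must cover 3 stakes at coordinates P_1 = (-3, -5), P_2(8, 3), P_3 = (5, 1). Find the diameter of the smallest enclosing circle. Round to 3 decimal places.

13.601

Side lengths²: P_1P_2² = 185, P_1P_3² = 100, P_2P_3² = 13.
Since P_1P_2² = 185 ≥ 100 + 13 = 113, the angle opposite P_1P_2 is not acute, so the smallest enclosing circle has P_1P_2 as diameter.
Centre = midpoint of P_1P_2 = (2.5, -1), r² = 185/4 = 46.25.
Diameter = 2r = 2√(46.25) ≈ 13.601.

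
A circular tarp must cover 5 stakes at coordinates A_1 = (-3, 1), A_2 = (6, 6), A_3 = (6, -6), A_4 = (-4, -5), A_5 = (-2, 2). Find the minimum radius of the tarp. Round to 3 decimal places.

The minimum enclosing circle is determined by three boundary points: A_2, A_3, A_4.
Their circumcentre is (1.55, 0) with r² = 55.8025.
The farthest remaining point A_1 is at distance² 21.7025 ≤ 55.8025.
r = √(55.8025) ≈ 7.470.

7.470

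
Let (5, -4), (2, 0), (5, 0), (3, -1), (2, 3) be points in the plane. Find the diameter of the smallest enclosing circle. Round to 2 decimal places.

7.62

A smallest enclosing disk is always determined by at most three of the input points on its boundary.
The farthest pair is (5, -4)–(2, 3) with squared distance 58. The circle on this segment as diameter has centre (3.5, -0.5) and r² = 58/4 = 14.5.
Check (2, 0): distance² to centre = 2.5 ≤ 14.5, so it lies inside.
All remaining points lie in this disk, and no smaller disk contains both endpoints, so this is the minimum enclosing circle.
Diameter = 2r = 2√(14.5) ≈ 7.62.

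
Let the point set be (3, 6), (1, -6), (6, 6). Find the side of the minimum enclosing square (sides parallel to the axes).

12

The bounding box has width 5 and height 12.
An axis-aligned square enclosing the set must have side ≥ max(width, height).
So the minimum side is max(5, 12) = 12.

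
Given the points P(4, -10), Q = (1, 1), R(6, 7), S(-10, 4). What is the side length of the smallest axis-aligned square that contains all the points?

17

The bounding box has width 16 and height 17.
An axis-aligned square enclosing the set must have side ≥ max(width, height).
So the minimum side is max(16, 17) = 17.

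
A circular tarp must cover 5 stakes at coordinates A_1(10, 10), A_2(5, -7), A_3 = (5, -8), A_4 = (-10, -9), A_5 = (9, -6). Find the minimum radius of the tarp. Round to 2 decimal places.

By Welzl's lemma the MEC is supported by two points (diametrically opposite) or three points (on a circumcircle).
The farthest pair is A_1–A_4 with squared distance 761. The circle on this segment as diameter has centre (0, 0.5) and r² = 761/4 = 190.25.
Check A_2: distance² to centre = 81.25 ≤ 190.25, so it lies inside.
All remaining points lie in this disk, and no smaller disk contains both endpoints, so this is the minimum enclosing circle.
r = √(190.25) ≈ 13.79.

13.79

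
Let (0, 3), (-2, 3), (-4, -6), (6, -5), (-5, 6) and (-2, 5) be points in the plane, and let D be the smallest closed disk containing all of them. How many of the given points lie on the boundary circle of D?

3

By Welzl's lemma the MEC is supported by two points (diametrically opposite) or three points (on a circumcircle).
The minimum enclosing circle is determined by three boundary points: (-4, -6), (6, -5), (-5, 6).
Their circumcentre is (9/22, 9/22) with r² = 14645/242.
The farthest remaining point (-2, 5) is at distance² 6505/242 ≤ 14645/242.
The points at distance exactly r from the centre are (-4, -6), (6, -5), (-5, 6) — 3 points.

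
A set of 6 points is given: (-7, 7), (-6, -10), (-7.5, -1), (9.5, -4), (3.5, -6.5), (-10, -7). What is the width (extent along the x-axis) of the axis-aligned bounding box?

max x = 9.5, min x = -10, so width = 19.5.

19.5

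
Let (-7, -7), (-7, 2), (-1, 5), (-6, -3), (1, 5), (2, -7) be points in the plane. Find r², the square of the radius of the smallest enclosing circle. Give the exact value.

1885/36

By Welzl's lemma the MEC is supported by two points (diametrically opposite) or three points (on a circumcircle).
The minimum enclosing circle is determined by three boundary points: (-7, -7), (1, 5), (2, -7).
Their circumcentre is (-2.5, -4/3) with r² = 1885/36.
The farthest remaining point (-1, 5) is at distance² 1525/36 ≤ 1885/36.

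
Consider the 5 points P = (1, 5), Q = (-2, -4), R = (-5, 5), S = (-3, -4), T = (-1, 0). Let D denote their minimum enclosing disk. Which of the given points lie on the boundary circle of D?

By Welzl's lemma the MEC is supported by two points (diametrically opposite) or three points (on a circumcircle).
The minimum enclosing circle is determined by three boundary points: P, R, S.
Their circumcentre is (-2, 17/18) with r² = 8245/324.
The farthest remaining point Q is at distance² 7921/324 ≤ 8245/324.
The points at distance exactly r from the centre are P, R, S — 3 points.

P, R, S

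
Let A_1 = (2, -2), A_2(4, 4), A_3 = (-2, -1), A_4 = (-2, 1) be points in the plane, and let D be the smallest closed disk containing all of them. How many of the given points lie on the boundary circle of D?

The farthest pair is A_2–A_3 with squared distance 61. The circle on this segment as diameter has centre (1, 1.5) and r² = 61/4 = 15.25.
Check A_1: distance² to centre = 13.25 ≤ 15.25, so it lies inside.
All remaining points lie in this disk, and no smaller disk contains both endpoints, so this is the minimum enclosing circle.
The points at distance exactly r from the centre are A_2, A_3 — 2 points.

2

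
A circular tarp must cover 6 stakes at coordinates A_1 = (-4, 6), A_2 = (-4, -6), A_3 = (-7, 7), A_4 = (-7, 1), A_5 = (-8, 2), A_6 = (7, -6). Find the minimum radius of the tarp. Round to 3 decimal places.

The farthest pair is A_3–A_6 with squared distance 365. The circle on this segment as diameter has centre (0, 0.5) and r² = 365/4 = 91.25.
Check A_1: distance² to centre = 46.25 ≤ 91.25, so it lies inside.
All remaining points lie in this disk, and no smaller disk contains both endpoints, so this is the minimum enclosing circle.
r = √(91.25) ≈ 9.552.

9.552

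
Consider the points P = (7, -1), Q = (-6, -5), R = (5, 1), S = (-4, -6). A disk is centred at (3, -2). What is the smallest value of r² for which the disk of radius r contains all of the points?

90

The required radius is the distance from (3, -2) to the farthest point.
Squared distances: 17, 90, 13, 65.
Maximum is 90, attained at Q.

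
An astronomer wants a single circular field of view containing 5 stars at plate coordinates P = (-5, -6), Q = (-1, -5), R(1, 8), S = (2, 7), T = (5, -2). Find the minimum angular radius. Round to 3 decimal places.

A smallest enclosing disk is always determined by at most three of the input points on its boundary.
The farthest pair is P–R with squared distance 232. The circle on this segment as diameter has centre (-2, 1) and r² = 232/4 = 58.
Check Q: distance² to centre = 37 ≤ 58, so it lies inside.
All remaining points lie in this disk, and no smaller disk contains both endpoints, so this is the minimum enclosing circle.
r = √58 ≈ 7.616.

7.616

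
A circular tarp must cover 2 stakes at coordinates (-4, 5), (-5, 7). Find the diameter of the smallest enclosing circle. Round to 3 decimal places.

2.236

The smallest circle enclosing two points has them as diameter endpoints.
Centre = midpoint = (-4.5, 6); r² = |(-4, 5)−(-5, 7)|²/4 = 5/4 = 1.25.
Diameter = 2r = 2√(1.25) ≈ 2.236.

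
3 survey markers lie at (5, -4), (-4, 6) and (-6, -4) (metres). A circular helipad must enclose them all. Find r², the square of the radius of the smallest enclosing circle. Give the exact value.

Call the three points A, B, C in the order given.
Side lengths²: AB² = 181, AC² = 121, BC² = 104.
Since AB² = 181 < 121 + 104 = 225, the triangle is acute, so the smallest enclosing circle is the circumcircle.
Circumcentre = (-0.5, 0.1), r² = 47.06.

47.06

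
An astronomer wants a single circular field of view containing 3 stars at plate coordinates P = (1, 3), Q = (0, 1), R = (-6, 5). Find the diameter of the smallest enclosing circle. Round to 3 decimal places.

Side lengths²: PQ² = 5, PR² = 53, QR² = 52.
Since PR² = 53 < 52 + 5 = 57, the triangle is acute, so the smallest enclosing circle is the circumcircle.
Circumcentre = (-2.625, 3.5625), r² = 13.45703125.
Diameter = 2r = 2√(13.45703125) ≈ 7.337.

7.337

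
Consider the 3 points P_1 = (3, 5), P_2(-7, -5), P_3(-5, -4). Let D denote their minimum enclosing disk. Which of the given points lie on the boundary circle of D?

Side lengths²: P_1P_2² = 200, P_1P_3² = 145, P_2P_3² = 5.
Since P_1P_2² = 200 ≥ 145 + 5 = 150, the angle opposite P_1P_2 is not acute, so the smallest enclosing circle has P_1P_2 as diameter.
Centre = midpoint of P_1P_2 = (-2, 0), r² = 200/4 = 50.
The points at distance exactly r from the centre are P_1, P_2 — 2 points.

P_1, P_2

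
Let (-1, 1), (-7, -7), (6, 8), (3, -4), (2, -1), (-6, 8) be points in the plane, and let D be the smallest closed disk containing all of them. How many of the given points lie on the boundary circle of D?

2

The farthest pair is (-7, -7)–(6, 8) with squared distance 394. The circle on this segment as diameter has centre (-0.5, 0.5) and r² = 394/4 = 98.5.
Check (-1, 1): distance² to centre = 0.5 ≤ 98.5, so it lies inside.
All remaining points lie in this disk, and no smaller disk contains both endpoints, so this is the minimum enclosing circle.
The points at distance exactly r from the centre are (-7, -7), (6, 8) — 2 points.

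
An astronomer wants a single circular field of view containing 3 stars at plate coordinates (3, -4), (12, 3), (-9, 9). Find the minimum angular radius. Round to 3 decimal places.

10.920

Call the three points A, B, C in the order given.
Side lengths²: AB² = 130, AC² = 313, BC² = 477.
Since BC² = 477 ≥ 313 + 130 = 443, the angle opposite BC is not acute, so the smallest enclosing circle has BC as diameter.
Centre = midpoint of BC = (1.5, 6), r² = 477/4 = 119.25.
r = √(119.25) ≈ 10.920.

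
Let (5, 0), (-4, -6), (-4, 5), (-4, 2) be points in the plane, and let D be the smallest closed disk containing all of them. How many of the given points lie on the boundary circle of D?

3

A smallest enclosing disk is always determined by at most three of the input points on its boundary.
The minimum enclosing circle is determined by three boundary points: (5, 0), (-4, -6), (-4, 5).
Their circumcentre is (-7/6, -0.5) with r² = 689/18.
The farthest remaining point (-4, 2) is at distance² 257/18 ≤ 689/18.
The points at distance exactly r from the centre are (5, 0), (-4, -6), (-4, 5) — 3 points.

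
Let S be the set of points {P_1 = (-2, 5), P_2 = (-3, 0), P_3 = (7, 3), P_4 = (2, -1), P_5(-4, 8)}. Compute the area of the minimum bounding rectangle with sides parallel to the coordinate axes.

99

x ranges over [-4, 7], width 11.
y ranges over [-1, 8], height 9.
Area = 11 × 9 = 99.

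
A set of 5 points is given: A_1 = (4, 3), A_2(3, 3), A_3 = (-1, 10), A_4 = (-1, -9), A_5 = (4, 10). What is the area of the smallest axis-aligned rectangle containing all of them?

x ranges over [-1, 4], width 5.
y ranges over [-9, 10], height 19.
Area = 5 × 19 = 95.

95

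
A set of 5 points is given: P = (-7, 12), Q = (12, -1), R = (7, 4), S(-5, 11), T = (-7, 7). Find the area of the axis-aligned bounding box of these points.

x ranges over [-7, 12], width 19.
y ranges over [-1, 12], height 13.
Area = 19 × 13 = 247.

247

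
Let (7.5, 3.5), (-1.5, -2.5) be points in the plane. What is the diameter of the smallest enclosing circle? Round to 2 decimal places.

The smallest circle enclosing two points has them as diameter endpoints.
Centre = midpoint = (3, 0.5); r² = |(7.5, 3.5)−(-1.5, -2.5)|²/4 = 117/4 = 29.25.
Diameter = 2r = 2√(29.25) ≈ 10.82.

10.82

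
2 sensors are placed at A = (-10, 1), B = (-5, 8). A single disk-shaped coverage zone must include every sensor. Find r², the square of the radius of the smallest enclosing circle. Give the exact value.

18.5

The smallest circle enclosing two points has them as diameter endpoints.
Centre = midpoint = (-7.5, 4.5); r² = |AB|²/4 = 74/4 = 18.5.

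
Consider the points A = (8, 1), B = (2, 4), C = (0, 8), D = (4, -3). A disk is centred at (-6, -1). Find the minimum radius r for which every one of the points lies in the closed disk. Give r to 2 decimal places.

The required radius is the distance from (-6, -1) to the farthest point.
Squared distances: 200, 89, 117, 104.
Maximum is 200, attained at A.
r = √200 ≈ 14.14.

14.14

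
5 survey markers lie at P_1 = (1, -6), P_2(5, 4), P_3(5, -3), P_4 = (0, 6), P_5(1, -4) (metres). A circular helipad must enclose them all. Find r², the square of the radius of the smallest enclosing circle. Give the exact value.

36.25

By Welzl's lemma the MEC is supported by two points (diametrically opposite) or three points (on a circumcircle).
The farthest pair is P_1–P_4 with squared distance 145. The circle on this segment as diameter has centre (0.5, 0) and r² = 145/4 = 36.25.
Check P_2: distance² to centre = 36.25 ≤ 36.25, so it lies inside.
All remaining points lie in this disk, and no smaller disk contains both endpoints, so this is the minimum enclosing circle.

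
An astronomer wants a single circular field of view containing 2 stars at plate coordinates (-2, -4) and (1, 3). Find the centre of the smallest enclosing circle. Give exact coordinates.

(-0.5, -0.5)

The smallest circle enclosing two points has them as diameter endpoints.
Centre = midpoint = (-0.5, -0.5); r² = |(-2, -4)−(1, 3)|²/4 = 58/4 = 14.5.
Centre = (-0.5, -0.5).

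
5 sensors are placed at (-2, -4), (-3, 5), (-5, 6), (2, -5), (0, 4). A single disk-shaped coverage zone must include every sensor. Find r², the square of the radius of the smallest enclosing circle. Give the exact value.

42.5

By Welzl's lemma the MEC is supported by two points (diametrically opposite) or three points (on a circumcircle).
The farthest pair is (-5, 6)–(2, -5) with squared distance 170. The circle on this segment as diameter has centre (-1.5, 0.5) and r² = 170/4 = 42.5.
Check (-2, -4): distance² to centre = 20.5 ≤ 42.5, so it lies inside.
All remaining points lie in this disk, and no smaller disk contains both endpoints, so this is the minimum enclosing circle.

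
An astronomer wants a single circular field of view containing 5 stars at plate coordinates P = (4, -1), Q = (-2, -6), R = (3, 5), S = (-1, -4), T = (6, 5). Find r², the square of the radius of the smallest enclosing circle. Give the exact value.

A smallest enclosing disk is always determined by at most three of the input points on its boundary.
The farthest pair is Q–T with squared distance 185. The circle on this segment as diameter has centre (2, -0.5) and r² = 185/4 = 46.25.
Check P: distance² to centre = 4.25 ≤ 46.25, so it lies inside.
All remaining points lie in this disk, and no smaller disk contains both endpoints, so this is the minimum enclosing circle.

46.25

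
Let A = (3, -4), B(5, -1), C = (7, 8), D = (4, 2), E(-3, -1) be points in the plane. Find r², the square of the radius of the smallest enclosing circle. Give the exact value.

4525/98

A smallest enclosing disk is always determined by at most three of the input points on its boundary.
The minimum enclosing circle is determined by three boundary points: A, C, E.
Their circumcentre is (37/14, 39/14) with r² = 4525/98.
The farthest remaining point B is at distance² 1949/98 ≤ 4525/98.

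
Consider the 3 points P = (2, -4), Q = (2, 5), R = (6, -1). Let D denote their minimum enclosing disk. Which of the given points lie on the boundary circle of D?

Side lengths²: PQ² = 81, PR² = 25, QR² = 52.
Since PQ² = 81 ≥ 52 + 25 = 77, the angle opposite PQ is not acute, so the smallest enclosing circle has PQ as diameter.
Centre = midpoint of PQ = (2, 0.5), r² = 81/4 = 20.25.
The points at distance exactly r from the centre are P, Q — 2 points.

P, Q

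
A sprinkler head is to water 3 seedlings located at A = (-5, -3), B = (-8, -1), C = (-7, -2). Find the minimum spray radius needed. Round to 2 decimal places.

Side lengths²: AB² = 13, AC² = 5, BC² = 2.
Since AB² = 13 ≥ 5 + 2 = 7, the angle opposite AB is not acute, so the smallest enclosing circle has AB as diameter.
Centre = midpoint of AB = (-6.5, -2), r² = 13/4 = 3.25.
r = √(3.25) ≈ 1.80.

1.80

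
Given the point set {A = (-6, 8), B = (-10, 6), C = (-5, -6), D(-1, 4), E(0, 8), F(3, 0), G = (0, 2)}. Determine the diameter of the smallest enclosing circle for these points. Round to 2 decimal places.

15.16

The minimum enclosing circle of a finite set is fixed by two of the points (as a diameter) or three (as a circumcircle).
The minimum enclosing circle is determined by three boundary points: B, C, E.
Their circumcentre is (-3.9, 1.5) with r² = 57.46.
The farthest remaining point F is at distance² 49.86 ≤ 57.46.
Diameter = 2r = 2√(57.46) ≈ 15.16.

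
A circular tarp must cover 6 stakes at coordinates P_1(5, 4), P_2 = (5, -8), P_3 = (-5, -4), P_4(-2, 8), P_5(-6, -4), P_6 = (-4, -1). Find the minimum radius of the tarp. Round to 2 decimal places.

The farthest pair is P_2–P_4 with squared distance 305. The circle on this segment as diameter has centre (1.5, 0) and r² = 305/4 = 76.25.
Check P_1: distance² to centre = 28.25 ≤ 76.25, so it lies inside.
All remaining points lie in this disk, and no smaller disk contains both endpoints, so this is the minimum enclosing circle.
r = √(76.25) ≈ 8.73.

8.73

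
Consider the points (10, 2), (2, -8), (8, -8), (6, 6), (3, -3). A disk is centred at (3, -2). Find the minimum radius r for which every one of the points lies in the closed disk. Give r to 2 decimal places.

The required radius is the distance from (3, -2) to the farthest point.
Squared distances: 65, 37, 61, 73, 1.
Maximum is 73, attained at (6, 6).
r = √73 ≈ 8.54.

8.54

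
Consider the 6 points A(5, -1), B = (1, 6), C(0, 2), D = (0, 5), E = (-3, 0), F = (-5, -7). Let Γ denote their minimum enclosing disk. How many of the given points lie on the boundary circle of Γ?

The farthest pair is B–F with squared distance 205. The circle on this segment as diameter has centre (-2, -0.5) and r² = 205/4 = 51.25.
Check A: distance² to centre = 49.25 ≤ 51.25, so it lies inside.
All remaining points lie in this disk, and no smaller disk contains both endpoints, so this is the minimum enclosing circle.
The points at distance exactly r from the centre are B, F — 2 points.

2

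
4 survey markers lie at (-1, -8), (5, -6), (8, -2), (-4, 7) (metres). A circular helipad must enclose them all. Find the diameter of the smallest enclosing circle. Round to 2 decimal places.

16.22

By Welzl's lemma the MEC is supported by two points (diametrically opposite) or three points (on a circumcircle).
The minimum enclosing circle is determined by three boundary points: (-1, -8), (8, -2), (-4, 7).
Their circumcentre is (5/34, 1/34) with r² = 38025/578.
The farthest remaining point (5, -6) is at distance² 34625/578 ≤ 38025/578.
Diameter = 2r = 2√(38025/578) ≈ 16.22.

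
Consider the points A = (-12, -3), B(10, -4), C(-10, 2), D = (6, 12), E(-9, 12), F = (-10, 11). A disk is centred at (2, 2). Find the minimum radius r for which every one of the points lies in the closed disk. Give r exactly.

15

The required radius is the distance from (2, 2) to the farthest point.
Squared distances: 221, 100, 144, 116, 221, 225.
Maximum is 225, attained at F.
r = √225 = 15.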